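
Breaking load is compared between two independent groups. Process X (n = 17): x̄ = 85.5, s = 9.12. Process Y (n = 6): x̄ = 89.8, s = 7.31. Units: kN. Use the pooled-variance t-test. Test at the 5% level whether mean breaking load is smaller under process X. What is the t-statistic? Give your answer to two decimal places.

-1.04

Let group 1 = process X, group 2 = process Y. H0: μ_1 = μ_2; H1: μ_1 < μ_2 (two-sample pooled-variance t-test, left-tailed).
s_p² = [(17−1)·9.12² + (6−1)·7.31²]/(17+6−2) = 76.0939
t = (85.5 − 89.8)/√[76.0939·(1/17 + 1/6)] = -1.04
df = n₁ + n₂ − 2 = 21
p-value = P(T ≤ -1.04) ≈ 0.156
Since p ≈ 0.156 > α = 0.05, fail to reject H0; the evidence is not statistically significant.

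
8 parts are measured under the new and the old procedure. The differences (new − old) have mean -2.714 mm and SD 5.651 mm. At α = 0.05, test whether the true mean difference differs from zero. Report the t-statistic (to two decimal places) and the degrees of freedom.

H0: μ_d = 0; H1: μ_d ≠ 0 (paired t-test on the differences, two-sided).
t = d̄/(s_d/√n) = -2.714/(5.651/√8) = -1.36
df = n − 1 = 7
Two-sided p-value ≈ 0.2165
Since p ≈ 0.2165 > α = 0.05, fail to reject H0; the evidence is not statistically significant.

t = -1.36, df = 7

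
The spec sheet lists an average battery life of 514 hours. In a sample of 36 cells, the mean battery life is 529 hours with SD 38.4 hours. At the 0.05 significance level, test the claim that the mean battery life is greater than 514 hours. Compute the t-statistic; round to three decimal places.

2.344

H0: μ = 514; H1: μ > 514 (one-sample t-test, right-tailed).
t = (x̄ − μ₀)/(s/√n) = (529 − 514)/(38.4/√36) = 2.344
df = n − 1 = 35
p-value = P(T ≥ 2.344) ≈ 0.012
Since p ≈ 0.012 < α = 0.05, reject H0; the evidence is statistically significant.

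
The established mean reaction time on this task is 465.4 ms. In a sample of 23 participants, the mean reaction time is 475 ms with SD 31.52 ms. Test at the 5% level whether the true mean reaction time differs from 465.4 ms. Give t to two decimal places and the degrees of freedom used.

t = 1.46, df = 22

H0: μ = 465.4; H1: μ ≠ 465.4 (one-sample t-test, two-sided).
t = (x̄ − μ₀)/(s/√n) = (475 − 465.4)/(31.52/√23) = 1.46
df = n − 1 = 22
Two-sided p-value ≈ 0.158
Since p ≈ 0.158 > α = 0.05, fail to reject H0; the evidence is not statistically significant.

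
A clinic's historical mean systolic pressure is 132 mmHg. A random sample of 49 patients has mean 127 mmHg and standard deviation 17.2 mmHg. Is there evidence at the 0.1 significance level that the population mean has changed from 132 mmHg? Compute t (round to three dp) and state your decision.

H0: μ = 132; H1: μ ≠ 132 (one-sample t-test, two-sided).
t = (x̄ − μ₀)/(s/√n) = (127 − 132)/(17.2/√49) = -2.035
df = n − 1 = 48
Two-sided p-value ≈ 0.047
Since p ≈ 0.047 < α = 0.1, reject H0; the data support H1.

t = -2.035; reject H0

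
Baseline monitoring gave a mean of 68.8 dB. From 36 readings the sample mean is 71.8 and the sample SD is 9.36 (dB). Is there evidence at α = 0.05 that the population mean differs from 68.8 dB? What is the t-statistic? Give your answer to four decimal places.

H0: μ = 68.8; H1: μ ≠ 68.8 (one-sample t-test, two-sided).
t = (x̄ − μ₀)/(s/√n) = (71.8 − 68.8)/(9.36/√36) = 1.9231
df = n − 1 = 35
Two-sided p-value ≈ 0.0626
Since p ≈ 0.0626 > α = 0.05, fail to reject H0; the data do not provide sufficient evidence against H0.

1.9231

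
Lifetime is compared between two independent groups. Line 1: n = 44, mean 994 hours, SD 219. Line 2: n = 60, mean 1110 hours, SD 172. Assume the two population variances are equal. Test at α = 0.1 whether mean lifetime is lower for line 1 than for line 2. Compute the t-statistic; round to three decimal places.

-3.025

Let group 1 = line 1, group 2 = line 2. H0: μ_1 = μ_2; H1: μ_1 < μ_2 (two-sample pooled-variance t-test, left-tailed).
s_p² = [(44−1)·219² + (60−1)·172²]/(44+60−2) = 37331.2
t = (994 − 1110)/√[37331.2·(1/44 + 1/60)] = -3.025
df = n₁ + n₂ − 2 = 102
p-value = P(T ≤ -3.025) ≈ 0.002
Since p ≈ 0.002 < α = 0.1, reject H0; the evidence is statistically significant.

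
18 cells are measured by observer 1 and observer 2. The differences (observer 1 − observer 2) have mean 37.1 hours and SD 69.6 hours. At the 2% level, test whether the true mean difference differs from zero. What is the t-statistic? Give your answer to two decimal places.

H0: μ_d = 0; H1: μ_d ≠ 0 (paired t-test on the differences, two-sided).
t = d̄/(s_d/√n) = 37.1/(69.6/√18) = 2.26
df = n − 1 = 17
Two-sided p-value ≈ 0.0371
Since p ≈ 0.0371 > α = 0.02, fail to reject H0; the data do not provide sufficient evidence against H0.

2.26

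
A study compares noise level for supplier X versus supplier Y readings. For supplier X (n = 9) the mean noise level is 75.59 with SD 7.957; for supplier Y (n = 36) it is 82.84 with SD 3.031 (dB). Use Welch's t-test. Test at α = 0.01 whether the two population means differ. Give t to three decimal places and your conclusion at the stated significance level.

Let group 1 = supplier X, group 2 = supplier Y. H0: μ_1 = μ_2; H1: μ_1 ≠ μ_2 (Welch's two-sample t-test, two-sided).
t = (x̄_1 − x̄_2)/√(s_1²/n_1 + s_2²/n_2) = (75.59 − 82.84)/√(7.957²/9 + 3.031²/36) = -2.685
Welch–Satterthwaite df ≈ 8.59
Two-sided p-value ≈ 0.0260
Since p ≈ 0.0260 > α = 0.01, fail to reject H0; the data do not provide sufficient evidence against H0.

t = -2.685; fail to reject H0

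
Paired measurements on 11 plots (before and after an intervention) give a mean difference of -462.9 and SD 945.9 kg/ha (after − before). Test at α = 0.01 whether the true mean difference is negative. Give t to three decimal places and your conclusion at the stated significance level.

t = -1.623; fail to reject H0

H0: μ_d = 0; H1: μ_d < 0 (paired t-test on the differences, left-tailed).
t = d̄/(s_d/√n) = -462.9/(945.9/√11) = -1.623
df = n − 1 = 10
p-value = P(T ≤ -1.623) ≈ 0.068
Since p ≈ 0.068 > α = 0.01, fail to reject H0; the data do not provide sufficient evidence against H0.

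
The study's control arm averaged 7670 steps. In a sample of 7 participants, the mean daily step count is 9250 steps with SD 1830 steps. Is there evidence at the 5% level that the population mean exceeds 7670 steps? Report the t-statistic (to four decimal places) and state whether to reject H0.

t = 2.2843; reject H0

H0: μ = 7670; H1: μ > 7670 (one-sample t-test, right-tailed).
t = (x̄ − μ₀)/(s/√n) = (9250 − 7670)/(1830/√7) = 2.2843
df = n − 1 = 6
p-value = P(T ≥ 2.2843) ≈ 0.0312
Since p ≈ 0.0312 < α = 0.05, reject H0; the evidence is statistically significant.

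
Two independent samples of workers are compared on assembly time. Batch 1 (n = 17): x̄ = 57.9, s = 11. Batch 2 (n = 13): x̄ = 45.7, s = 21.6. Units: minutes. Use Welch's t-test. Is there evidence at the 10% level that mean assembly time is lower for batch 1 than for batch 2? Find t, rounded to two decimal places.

1.86

Let group 1 = batch 1, group 2 = batch 2. H0: μ_1 = μ_2; H1: μ_1 < μ_2 (Welch's two-sample t-test, left-tailed).
t = (x̄_1 − x̄_2)/√(s_1²/n_1 + s_2²/n_2) = (57.9 − 45.7)/√(11²/17 + 21.6²/13) = 1.86
Welch–Satterthwaite df ≈ 16.74
p-value = P(T ≤ 1.86) ≈ 0.9597
Since p ≈ 0.9597 > α = 0.1, fail to reject H0; the evidence is not statistically significant.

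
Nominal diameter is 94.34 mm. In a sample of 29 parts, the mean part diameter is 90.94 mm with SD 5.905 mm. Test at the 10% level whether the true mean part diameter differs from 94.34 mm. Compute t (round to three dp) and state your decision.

H0: μ = 94.34; H1: μ ≠ 94.34 (one-sample t-test, two-sided).
t = (x̄ − μ₀)/(s/√n) = (90.94 − 94.34)/(5.905/√29) = -3.101
df = n − 1 = 28
Two-sided p-value ≈ 0.004
Since p ≈ 0.004 < α = 0.1, reject H0; the evidence is statistically significant.

t = -3.101; reject H0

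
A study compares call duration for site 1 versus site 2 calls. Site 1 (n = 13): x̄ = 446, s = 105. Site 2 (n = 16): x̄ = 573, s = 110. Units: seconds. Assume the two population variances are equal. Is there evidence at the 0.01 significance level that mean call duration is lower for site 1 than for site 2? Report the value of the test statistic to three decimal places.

-3.155

Let group 1 = site 1, group 2 = site 2. H0: μ_1 = μ_2; H1: μ_1 < μ_2 (two-sample pooled-variance t-test, left-tailed).
s_p² = [(13−1)·105² + (16−1)·110²]/(13+16−2) = 11622.2
t = (446 − 573)/√[11622.2·(1/13 + 1/16)] = -3.155
df = n₁ + n₂ − 2 = 27
p-value = P(T ≤ -3.155) ≈ 0.002
Since p ≈ 0.002 < α = 0.01, reject H0; the data support H1.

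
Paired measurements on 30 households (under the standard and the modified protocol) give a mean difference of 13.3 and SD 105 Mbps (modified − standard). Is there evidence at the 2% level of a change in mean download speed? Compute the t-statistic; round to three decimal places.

0.694

H0: μ_d = 0; H1: μ_d ≠ 0 (paired t-test on the differences, two-sided).
t = d̄/(s_d/√n) = 13.3/(105/√30) = 0.694
df = n − 1 = 29
Two-sided p-value ≈ 0.4933
Since p ≈ 0.4933 > α = 0.02, fail to reject H0; the evidence is not statistically significant.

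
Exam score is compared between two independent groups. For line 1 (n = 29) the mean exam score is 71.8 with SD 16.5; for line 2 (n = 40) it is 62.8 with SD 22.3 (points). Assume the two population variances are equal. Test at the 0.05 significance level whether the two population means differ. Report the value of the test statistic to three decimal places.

Let group 1 = line 1, group 2 = line 2. H0: μ_1 = μ_2; H1: μ_1 ≠ μ_2 (two-sample pooled-variance t-test, two-sided).
s_p² = [(29−1)·16.5² + (40−1)·22.3²]/(29+40−2) = 403.243
t = (71.8 − 62.8)/√[403.243·(1/29 + 1/40)] = 1.838
df = n₁ + n₂ − 2 = 67
Two-sided p-value ≈ 0.071
Since p ≈ 0.071 > α = 0.05, fail to reject H0; the data do not provide sufficient evidence against H0.

1.838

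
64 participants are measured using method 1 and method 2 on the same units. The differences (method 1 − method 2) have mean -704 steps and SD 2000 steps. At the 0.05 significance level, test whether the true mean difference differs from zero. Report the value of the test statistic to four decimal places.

-2.8160

H0: μ_d = 0; H1: μ_d ≠ 0 (paired t-test on the differences, two-sided).
t = d̄/(s_d/√n) = -704/(2000/√64) = -2.8160
df = n − 1 = 63
Two-sided p-value ≈ 0.006
Since p ≈ 0.006 < α = 0.05, reject H0; the data support H1.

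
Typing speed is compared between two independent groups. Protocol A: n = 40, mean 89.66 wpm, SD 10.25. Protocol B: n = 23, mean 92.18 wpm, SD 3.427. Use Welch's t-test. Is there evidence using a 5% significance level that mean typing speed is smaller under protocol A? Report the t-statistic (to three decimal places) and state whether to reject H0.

t = -1.423; fail to reject H0

Let group 1 = protocol A, group 2 = protocol B. H0: μ_1 = μ_2; H1: μ_1 < μ_2 (Welch's two-sample t-test, left-tailed).
t = (x̄_1 − x̄_2)/√(s_1²/n_1 + s_2²/n_2) = (89.66 − 92.18)/√(10.25²/40 + 3.427²/23) = -1.423
Welch–Satterthwaite df ≈ 52.14
p-value = P(T ≤ -1.423) ≈ 0.0804
Since p ≈ 0.0804 > α = 0.05, fail to reject H0; the evidence is not statistically significant.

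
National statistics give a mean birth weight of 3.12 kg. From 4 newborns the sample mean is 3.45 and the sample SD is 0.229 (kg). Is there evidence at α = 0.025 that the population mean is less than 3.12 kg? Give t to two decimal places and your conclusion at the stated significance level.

t = 2.88; fail to reject H0

H0: μ = 3.12; H1: μ < 3.12 (one-sample t-test, left-tailed).
t = (x̄ − μ₀)/(s/√n) = (3.45 − 3.12)/(0.229/√4) = 2.88
df = n − 1 = 3
p-value = P(T ≤ 2.88) ≈ 0.9683
Since p ≈ 0.9683 > α = 0.025, fail to reject H0; the data do not provide sufficient evidence against H0.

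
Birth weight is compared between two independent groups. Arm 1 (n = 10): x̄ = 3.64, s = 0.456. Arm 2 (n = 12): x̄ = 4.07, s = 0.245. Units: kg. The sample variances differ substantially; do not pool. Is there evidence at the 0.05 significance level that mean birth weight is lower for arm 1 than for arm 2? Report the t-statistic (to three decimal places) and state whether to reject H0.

t = -2.677; reject H0

Let group 1 = arm 1, group 2 = arm 2. H0: μ_1 = μ_2; H1: μ_1 < μ_2 (Welch's two-sample t-test, left-tailed).
t = (x̄_1 − x̄_2)/√(s_1²/n_1 + s_2²/n_2) = (3.64 − 4.07)/√(0.456²/10 + 0.245²/12) = -2.677
Welch–Satterthwaite df ≈ 13.22
p-value = P(T ≤ -2.677) ≈ 0.0094
Since p ≈ 0.0094 < α = 0.05, reject H0; the data support H1.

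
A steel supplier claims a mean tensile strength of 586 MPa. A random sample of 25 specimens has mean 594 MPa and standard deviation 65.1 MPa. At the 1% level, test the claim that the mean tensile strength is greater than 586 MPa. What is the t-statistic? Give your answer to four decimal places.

0.6144

H0: μ = 586; H1: μ > 586 (one-sample t-test, right-tailed).
t = (x̄ − μ₀)/(s/√n) = (594 − 586)/(65.1/√25) = 0.6144
df = n − 1 = 24
p-value = P(T ≥ 0.6144) ≈ 0.2724
Since p ≈ 0.2724 > α = 0.01, fail to reject H0; the data do not provide sufficient evidence against H0.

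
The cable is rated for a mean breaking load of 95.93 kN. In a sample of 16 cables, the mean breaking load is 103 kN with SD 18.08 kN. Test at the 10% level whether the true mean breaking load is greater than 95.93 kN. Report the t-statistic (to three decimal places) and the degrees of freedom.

t = 1.564, df = 15

H0: μ = 95.93; H1: μ > 95.93 (one-sample t-test, right-tailed).
t = (x̄ − μ₀)/(s/√n) = (103 − 95.93)/(18.08/√16) = 1.564
df = n − 1 = 15
p-value = P(T ≥ 1.564) ≈ 0.0693
Since p ≈ 0.0693 < α = 0.1, reject H0; the evidence is statistically significant.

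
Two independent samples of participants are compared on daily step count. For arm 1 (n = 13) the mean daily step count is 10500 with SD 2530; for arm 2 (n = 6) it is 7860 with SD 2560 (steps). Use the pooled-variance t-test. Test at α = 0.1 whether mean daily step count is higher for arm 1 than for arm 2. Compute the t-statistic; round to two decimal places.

2.11

Let group 1 = arm 1, group 2 = arm 2. H0: μ_1 = μ_2; H1: μ_1 > μ_2 (two-sample pooled-variance t-test, right-tailed).
s_p² = [(13−1)·2530² + (6−1)·2560²]/(13+6−2) = 6445810
t = (10500 − 7860)/√[6445810·(1/13 + 1/6)] = 2.11
df = n₁ + n₂ − 2 = 17
p-value = P(T ≥ 2.11) ≈ 0.0251
Since p ≈ 0.0251 < α = 0.1, reject H0; the data support H1.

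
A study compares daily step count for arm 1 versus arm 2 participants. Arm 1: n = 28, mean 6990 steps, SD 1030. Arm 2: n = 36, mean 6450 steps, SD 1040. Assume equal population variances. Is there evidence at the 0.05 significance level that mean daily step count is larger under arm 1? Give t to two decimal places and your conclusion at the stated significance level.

t = 2.07; reject H0

Let group 1 = arm 1, group 2 = arm 2. H0: μ_1 = μ_2; H1: μ_1 > μ_2 (two-sample pooled-variance t-test, right-tailed).
s_p² = [(28−1)·1030² + (36−1)·1040²]/(28+36−2) = 1072590
t = (6990 − 6450)/√[1072590·(1/28 + 1/36)] = 2.07
df = n₁ + n₂ − 2 = 62
p-value = P(T ≥ 2.07) ≈ 0.021
Since p ≈ 0.021 < α = 0.05, reject H0; the data support H1.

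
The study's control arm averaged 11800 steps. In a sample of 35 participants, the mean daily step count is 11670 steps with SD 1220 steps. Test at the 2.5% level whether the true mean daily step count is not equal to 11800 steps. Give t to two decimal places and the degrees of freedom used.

H0: μ = 11800; H1: μ ≠ 11800 (one-sample t-test, two-sided).
t = (x̄ − μ₀)/(s/√n) = (11670 − 11800)/(1220/√35) = -0.63
df = n − 1 = 34
Two-sided p-value ≈ 0.533
Since p ≈ 0.533 > α = 0.025, fail to reject H0; the evidence is not statistically significant.

t = -0.63, df = 34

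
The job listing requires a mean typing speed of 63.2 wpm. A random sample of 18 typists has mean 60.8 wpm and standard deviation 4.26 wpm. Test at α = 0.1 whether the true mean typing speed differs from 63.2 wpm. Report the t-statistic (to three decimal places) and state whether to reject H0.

t = -2.390; reject H0

H0: μ = 63.2; H1: μ ≠ 63.2 (one-sample t-test, two-sided).
t = (x̄ − μ₀)/(s/√n) = (60.8 − 63.2)/(4.26/√18) = -2.390
df = n − 1 = 17
Two-sided p-value ≈ 0.029
Since p ≈ 0.029 < α = 0.1, reject H0; the evidence is statistically significant.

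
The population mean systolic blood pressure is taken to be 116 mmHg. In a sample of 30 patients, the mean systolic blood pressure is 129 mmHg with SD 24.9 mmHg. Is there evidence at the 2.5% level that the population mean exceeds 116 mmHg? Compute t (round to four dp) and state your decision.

H0: μ = 116; H1: μ > 116 (one-sample t-test, right-tailed).
t = (x̄ − μ₀)/(s/√n) = (129 − 116)/(24.9/√30) = 2.8596
df = n − 1 = 29
p-value = P(T ≥ 2.8596) ≈ 0.004
Since p ≈ 0.004 < α = 0.025, reject H0; the data support H1.

t = 2.8596; reject H0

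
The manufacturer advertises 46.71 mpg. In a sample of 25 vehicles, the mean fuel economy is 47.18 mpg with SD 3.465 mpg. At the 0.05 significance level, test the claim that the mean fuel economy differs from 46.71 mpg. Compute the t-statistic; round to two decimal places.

0.68

H0: μ = 46.71; H1: μ ≠ 46.71 (one-sample t-test, two-sided).
t = (x̄ − μ₀)/(s/√n) = (47.18 − 46.71)/(3.465/√25) = 0.68
df = n − 1 = 24
Two-sided p-value ≈ 0.504
Since p ≈ 0.504 > α = 0.05, fail to reject H0; the evidence is not statistically significant.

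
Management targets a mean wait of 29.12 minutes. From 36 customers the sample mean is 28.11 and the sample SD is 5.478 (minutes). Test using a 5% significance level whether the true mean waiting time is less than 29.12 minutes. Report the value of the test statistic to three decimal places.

-1.106

H0: μ = 29.12; H1: μ < 29.12 (one-sample t-test, left-tailed).
t = (x̄ − μ₀)/(s/√n) = (28.11 − 29.12)/(5.478/√36) = -1.106
df = n − 1 = 35
p-value = P(T ≤ -1.106) ≈ 0.138
Since p ≈ 0.138 > α = 0.05, fail to reject H0; the data do not provide sufficient evidence against H0.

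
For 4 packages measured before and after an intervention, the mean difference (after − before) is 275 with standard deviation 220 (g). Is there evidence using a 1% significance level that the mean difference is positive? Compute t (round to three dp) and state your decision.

t = 2.500; fail to reject H0

H0: μ_d = 0; H1: μ_d > 0 (paired t-test on the differences, right-tailed).
t = d̄/(s_d/√n) = 275/(220/√4) = 2.500
df = n − 1 = 3
p-value = P(T ≥ 2.500) ≈ 0.044
Since p ≈ 0.044 > α = 0.01, fail to reject H0; the data do not provide sufficient evidence against H0.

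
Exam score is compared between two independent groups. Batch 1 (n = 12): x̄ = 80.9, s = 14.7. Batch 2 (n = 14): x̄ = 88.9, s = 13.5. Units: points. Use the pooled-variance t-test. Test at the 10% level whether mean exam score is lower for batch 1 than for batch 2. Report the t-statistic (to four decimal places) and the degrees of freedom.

Let group 1 = batch 1, group 2 = batch 2. H0: μ_1 = μ_2; H1: μ_1 < μ_2 (two-sample pooled-variance t-test, left-tailed).
s_p² = [(12−1)·14.7² + (14−1)·13.5²]/(12+14−2) = 197.76
t = (80.9 − 88.9)/√[197.76·(1/12 + 1/14)] = -1.4461
df = n₁ + n₂ − 2 = 24
p-value = P(T ≤ -1.4461) ≈ 0.081
Since p ≈ 0.081 < α = 0.1, reject H0; the evidence is statistically significant.

t = -1.4461, df = 24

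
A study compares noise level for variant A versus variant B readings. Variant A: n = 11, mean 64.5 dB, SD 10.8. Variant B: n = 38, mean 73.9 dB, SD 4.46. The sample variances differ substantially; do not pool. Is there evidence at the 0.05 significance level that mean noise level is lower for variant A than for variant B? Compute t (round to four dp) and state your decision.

Let group 1 = variant A, group 2 = variant B. H0: μ_1 = μ_2; H1: μ_1 < μ_2 (Welch's two-sample t-test, left-tailed).
t = (x̄_1 − x̄_2)/√(s_1²/n_1 + s_2²/n_2) = (64.5 − 73.9)/√(10.8²/11 + 4.46²/38) = -2.8180
Welch–Satterthwaite df ≈ 11.00
p-value = P(T ≤ -2.8180) ≈ 0.008
Since p ≈ 0.008 < α = 0.05, reject H0; the evidence is statistically significant.

t = -2.8180; reject H0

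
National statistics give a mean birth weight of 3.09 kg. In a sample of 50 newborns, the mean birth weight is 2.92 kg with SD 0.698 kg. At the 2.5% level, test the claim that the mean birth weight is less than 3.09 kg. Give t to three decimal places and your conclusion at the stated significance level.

H0: μ = 3.09; H1: μ < 3.09 (one-sample t-test, left-tailed).
t = (x̄ − μ₀)/(s/√n) = (2.92 − 3.09)/(0.698/√50) = -1.722
df = n − 1 = 49
p-value = P(T ≤ -1.722) ≈ 0.046
Since p ≈ 0.046 > α = 0.025, fail to reject H0; the evidence is not statistically significant.

t = -1.722; fail to reject H0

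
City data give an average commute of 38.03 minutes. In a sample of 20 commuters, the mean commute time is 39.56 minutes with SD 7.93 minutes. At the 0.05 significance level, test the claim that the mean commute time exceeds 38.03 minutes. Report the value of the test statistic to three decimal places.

0.863

H0: μ = 38.03; H1: μ > 38.03 (one-sample t-test, right-tailed).
t = (x̄ − μ₀)/(s/√n) = (39.56 − 38.03)/(7.93/√20) = 0.863
df = n − 1 = 19
p-value = P(T ≥ 0.863) ≈ 0.1995
Since p ≈ 0.1995 > α = 0.05, fail to reject H0; the evidence is not statistically significant.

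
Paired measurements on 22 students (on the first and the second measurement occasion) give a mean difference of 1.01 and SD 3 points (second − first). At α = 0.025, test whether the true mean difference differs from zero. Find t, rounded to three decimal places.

1.579

H0: μ_d = 0; H1: μ_d ≠ 0 (paired t-test on the differences, two-sided).
t = d̄/(s_d/√n) = 1.01/(3/√22) = 1.579
df = n − 1 = 21
Two-sided p-value ≈ 0.129
Since p ≈ 0.129 > α = 0.025, fail to reject H0; the evidence is not statistically significant.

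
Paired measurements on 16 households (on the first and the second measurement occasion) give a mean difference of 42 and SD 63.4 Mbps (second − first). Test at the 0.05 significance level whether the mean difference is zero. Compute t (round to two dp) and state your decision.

H0: μ_d = 0; H1: μ_d ≠ 0 (paired t-test on the differences, two-sided).
t = d̄/(s_d/√n) = 42/(63.4/√16) = 2.65
df = n − 1 = 15
Two-sided p-value ≈ 0.0182
Since p ≈ 0.0182 < α = 0.05, reject H0; the evidence is statistically significant.

t = 2.65; reject H0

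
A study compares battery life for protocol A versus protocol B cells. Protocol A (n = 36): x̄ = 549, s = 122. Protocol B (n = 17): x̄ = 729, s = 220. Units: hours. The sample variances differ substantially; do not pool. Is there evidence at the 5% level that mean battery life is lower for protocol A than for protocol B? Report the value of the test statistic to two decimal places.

-3.15

Let group 1 = protocol A, group 2 = protocol B. H0: μ_1 = μ_2; H1: μ_1 < μ_2 (Welch's two-sample t-test, left-tailed).
t = (x̄_1 − x̄_2)/√(s_1²/n_1 + s_2²/n_2) = (549 − 729)/√(122²/36 + 220²/17) = -3.15
Welch–Satterthwaite df ≈ 20.78
p-value = P(T ≤ -3.15) ≈ 0.002
Since p ≈ 0.002 < α = 0.05, reject H0; the evidence is statistically significant.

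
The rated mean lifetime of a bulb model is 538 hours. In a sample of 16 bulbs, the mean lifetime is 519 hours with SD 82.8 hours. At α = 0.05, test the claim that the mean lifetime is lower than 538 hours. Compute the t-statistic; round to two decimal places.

H0: μ = 538; H1: μ < 538 (one-sample t-test, left-tailed).
t = (x̄ − μ₀)/(s/√n) = (519 − 538)/(82.8/√16) = -0.92
df = n − 1 = 15
p-value = P(T ≤ -0.92) ≈ 0.1866
Since p ≈ 0.1866 > α = 0.05, fail to reject H0; the evidence is not statistically significant.

-0.92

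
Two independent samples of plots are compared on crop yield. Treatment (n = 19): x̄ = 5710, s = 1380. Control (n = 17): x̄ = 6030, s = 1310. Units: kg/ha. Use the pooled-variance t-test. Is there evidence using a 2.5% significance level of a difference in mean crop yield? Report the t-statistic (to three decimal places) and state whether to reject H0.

Let group 1 = treatment, group 2 = control. H0: μ_1 = μ_2; H1: μ_1 ≠ μ_2 (two-sample pooled-variance t-test, two-sided).
s_p² = [(19−1)·1380² + (17−1)·1310²]/(19+17−2) = 1815790
t = (5710 − 6030)/√[1815790·(1/19 + 1/17)] = -0.711
df = n₁ + n₂ − 2 = 34
Two-sided p-value ≈ 0.4817
Since p ≈ 0.4817 > α = 0.025, fail to reject H0; the evidence is not statistically significant.

t = -0.711; fail to reject H0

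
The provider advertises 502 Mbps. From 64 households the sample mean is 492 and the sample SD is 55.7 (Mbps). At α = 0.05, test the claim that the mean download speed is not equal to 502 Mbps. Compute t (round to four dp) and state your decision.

H0: μ = 502; H1: μ ≠ 502 (one-sample t-test, two-sided).
t = (x̄ − μ₀)/(s/√n) = (492 − 502)/(55.7/√64) = -1.4363
df = n − 1 = 63
Two-sided p-value ≈ 0.1559
Since p ≈ 0.1559 > α = 0.05, fail to reject H0; the evidence is not statistically significant.

t = -1.4363; fail to reject H0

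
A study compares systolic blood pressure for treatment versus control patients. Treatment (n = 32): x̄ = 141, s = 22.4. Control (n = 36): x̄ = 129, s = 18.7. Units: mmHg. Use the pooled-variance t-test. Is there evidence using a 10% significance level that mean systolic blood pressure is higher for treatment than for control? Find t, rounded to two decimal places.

Let group 1 = treatment, group 2 = control. H0: μ_1 = μ_2; H1: μ_1 > μ_2 (two-sample pooled-variance t-test, right-tailed).
s_p² = [(32−1)·22.4² + (36−1)·18.7²]/(32+36−2) = 421.117
t = (141 − 129)/√[421.117·(1/32 + 1/36)] = 2.41
df = n₁ + n₂ − 2 = 66
p-value = P(T ≥ 2.41) ≈ 0.0094
Since p ≈ 0.0094 < α = 0.1, reject H0; the data support H1.

2.41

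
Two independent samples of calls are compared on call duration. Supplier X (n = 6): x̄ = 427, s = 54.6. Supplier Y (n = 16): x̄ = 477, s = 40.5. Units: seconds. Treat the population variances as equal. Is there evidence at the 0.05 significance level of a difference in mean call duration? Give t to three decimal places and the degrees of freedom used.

Let group 1 = supplier X, group 2 = supplier Y. H0: μ_1 = μ_2; H1: μ_1 ≠ μ_2 (two-sample pooled-variance t-test, two-sided).
s_p² = [(6−1)·54.6² + (16−1)·40.5²]/(6+16−2) = 1975.48
t = (427 − 477)/√[1975.48·(1/6 + 1/16)] = -2.350
df = n₁ + n₂ − 2 = 20
Two-sided p-value ≈ 0.0292
Since p ≈ 0.0292 < α = 0.05, reject H0; the data support H1.

t = -2.350, df = 20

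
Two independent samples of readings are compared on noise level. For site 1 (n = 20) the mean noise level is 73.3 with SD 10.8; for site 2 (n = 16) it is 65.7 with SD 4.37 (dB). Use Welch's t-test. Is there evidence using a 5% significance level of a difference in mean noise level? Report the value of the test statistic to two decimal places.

Let group 1 = site 1, group 2 = site 2. H0: μ_1 = μ_2; H1: μ_1 ≠ μ_2 (Welch's two-sample t-test, two-sided).
t = (x̄_1 − x̄_2)/√(s_1²/n_1 + s_2²/n_2) = (73.3 − 65.7)/√(10.8²/20 + 4.37²/16) = 2.87
Welch–Satterthwaite df ≈ 26.18
Two-sided p-value ≈ 0.008
Since p ≈ 0.008 < α = 0.05, reject H0; the data support H1.

2.87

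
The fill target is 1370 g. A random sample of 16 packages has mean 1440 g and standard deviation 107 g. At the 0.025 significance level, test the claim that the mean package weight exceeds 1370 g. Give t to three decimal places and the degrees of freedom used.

t = 2.617, df = 15

H0: μ = 1370; H1: μ > 1370 (one-sample t-test, right-tailed).
t = (x̄ − μ₀)/(s/√n) = (1440 − 1370)/(107/√16) = 2.617
df = n − 1 = 15
p-value = P(T ≥ 2.617) ≈ 0.010
Since p ≈ 0.010 < α = 0.025, reject H0; the data support H1.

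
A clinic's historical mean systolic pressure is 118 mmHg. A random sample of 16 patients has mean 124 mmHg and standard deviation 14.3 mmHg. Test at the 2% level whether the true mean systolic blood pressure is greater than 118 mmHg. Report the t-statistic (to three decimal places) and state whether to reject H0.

t = 1.678; fail to reject H0

H0: μ = 118; H1: μ > 118 (one-sample t-test, right-tailed).
t = (x̄ − μ₀)/(s/√n) = (124 − 118)/(14.3/√16) = 1.678
df = n − 1 = 15
p-value = P(T ≥ 1.678) ≈ 0.0570
Since p ≈ 0.0570 > α = 0.02, fail to reject H0; the evidence is not statistically significant.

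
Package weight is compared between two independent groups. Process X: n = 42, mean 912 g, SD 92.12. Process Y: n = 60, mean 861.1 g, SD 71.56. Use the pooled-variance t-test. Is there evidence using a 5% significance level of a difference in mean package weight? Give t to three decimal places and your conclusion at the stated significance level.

Let group 1 = process X, group 2 = process Y. H0: μ_1 = μ_2; H1: μ_1 ≠ μ_2 (two-sample pooled-variance t-test, two-sided).
s_p² = [(42−1)·92.12² + (60−1)·71.56²]/(42+60−2) = 6500.59
t = (912 − 861.1)/√[6500.59·(1/42 + 1/60)] = 3.138
df = n₁ + n₂ − 2 = 100
Two-sided p-value ≈ 0.0022
Since p ≈ 0.0022 < α = 0.05, reject H0; the evidence is statistically significant.

t = 3.138; reject H0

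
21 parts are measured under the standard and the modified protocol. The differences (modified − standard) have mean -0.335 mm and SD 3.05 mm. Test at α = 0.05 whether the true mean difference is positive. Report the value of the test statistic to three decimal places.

-0.503

H0: μ_d = 0; H1: μ_d > 0 (paired t-test on the differences, right-tailed).
t = d̄/(s_d/√n) = -0.335/(3.05/√21) = -0.503
df = n − 1 = 20
p-value = P(T ≥ -0.503) ≈ 0.690
Since p ≈ 0.690 > α = 0.05, fail to reject H0; the data do not provide sufficient evidence against H0.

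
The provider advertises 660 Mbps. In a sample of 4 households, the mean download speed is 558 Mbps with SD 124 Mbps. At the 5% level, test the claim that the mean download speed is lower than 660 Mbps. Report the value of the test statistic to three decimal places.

H0: μ = 660; H1: μ < 660 (one-sample t-test, left-tailed).
t = (x̄ − μ₀)/(s/√n) = (558 − 660)/(124/√4) = -1.645
df = n − 1 = 3
p-value = P(T ≤ -1.645) ≈ 0.099
Since p ≈ 0.099 > α = 0.05, fail to reject H0; the data do not provide sufficient evidence against H0.

-1.645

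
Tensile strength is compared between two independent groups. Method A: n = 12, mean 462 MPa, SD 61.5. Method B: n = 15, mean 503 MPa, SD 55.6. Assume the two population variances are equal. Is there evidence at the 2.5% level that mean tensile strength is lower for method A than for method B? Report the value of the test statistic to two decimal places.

-1.82

Let group 1 = method A, group 2 = method B. H0: μ_1 = μ_2; H1: μ_1 < μ_2 (two-sample pooled-variance t-test, left-tailed).
s_p² = [(12−1)·61.5² + (15−1)·55.6²]/(12+15−2) = 3395.35
t = (462 − 503)/√[3395.35·(1/12 + 1/15)] = -1.82
df = n₁ + n₂ − 2 = 25
p-value = P(T ≤ -1.82) ≈ 0.0406
Since p ≈ 0.0406 > α = 0.025, fail to reject H0; the evidence is not statistically significant.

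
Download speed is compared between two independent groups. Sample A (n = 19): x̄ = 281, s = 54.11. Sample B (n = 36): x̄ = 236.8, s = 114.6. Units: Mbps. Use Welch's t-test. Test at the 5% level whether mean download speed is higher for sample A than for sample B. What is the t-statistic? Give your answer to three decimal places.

Let group 1 = sample A, group 2 = sample B. H0: μ_1 = μ_2; H1: μ_1 > μ_2 (Welch's two-sample t-test, right-tailed).
t = (x̄_1 − x̄_2)/√(s_1²/n_1 + s_2²/n_2) = (281 − 236.8)/√(54.11²/19 + 114.6²/36) = 1.940
Welch–Satterthwaite df ≈ 52.57
p-value = P(T ≥ 1.940) ≈ 0.029
Since p ≈ 0.029 < α = 0.05, reject H0; the data support H1.

1.940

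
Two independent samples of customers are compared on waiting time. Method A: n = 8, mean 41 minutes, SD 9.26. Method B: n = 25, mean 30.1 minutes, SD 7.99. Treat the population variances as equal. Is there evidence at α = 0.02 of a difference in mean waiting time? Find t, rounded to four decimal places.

Let group 1 = method A, group 2 = method B. H0: μ_1 = μ_2; H1: μ_1 ≠ μ_2 (two-sample pooled-variance t-test, two-sided).
s_p² = [(8−1)·9.26² + (25−1)·7.99²]/(8+25−2) = 68.787
t = (41 − 30.1)/√[68.787·(1/8 + 1/25)] = 3.2354
df = n₁ + n₂ − 2 = 31
Two-sided p-value ≈ 0.003
Since p ≈ 0.003 < α = 0.02, reject H0; the evidence is statistically significant.

3.2354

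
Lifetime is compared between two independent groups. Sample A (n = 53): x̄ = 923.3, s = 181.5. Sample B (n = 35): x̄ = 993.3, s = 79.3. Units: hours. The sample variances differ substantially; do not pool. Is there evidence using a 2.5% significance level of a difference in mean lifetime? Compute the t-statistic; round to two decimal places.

Let group 1 = sample A, group 2 = sample B. H0: μ_1 = μ_2; H1: μ_1 ≠ μ_2 (Welch's two-sample t-test, two-sided).
t = (x̄_1 − x̄_2)/√(s_1²/n_1 + s_2²/n_2) = (923.3 − 993.3)/√(181.5²/53 + 79.3²/35) = -2.47
Welch–Satterthwaite df ≈ 76.62
Two-sided p-value ≈ 0.0156
Since p ≈ 0.0156 < α = 0.025, reject H0; the data support H1.

-2.47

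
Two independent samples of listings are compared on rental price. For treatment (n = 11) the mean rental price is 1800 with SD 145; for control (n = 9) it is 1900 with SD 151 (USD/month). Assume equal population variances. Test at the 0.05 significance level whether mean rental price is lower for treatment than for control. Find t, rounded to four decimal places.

Let group 1 = treatment, group 2 = control. H0: μ_1 = μ_2; H1: μ_1 < μ_2 (two-sample pooled-variance t-test, left-tailed).
s_p² = [(11−1)·145² + (9−1)·151²]/(11+9−2) = 21814.3
t = (1800 − 1900)/√[21814.3·(1/11 + 1/9)] = -1.5064
df = n₁ + n₂ − 2 = 18
p-value = P(T ≤ -1.5064) ≈ 0.075
Since p ≈ 0.075 > α = 0.05, fail to reject H0; the evidence is not statistically significant.

-1.5064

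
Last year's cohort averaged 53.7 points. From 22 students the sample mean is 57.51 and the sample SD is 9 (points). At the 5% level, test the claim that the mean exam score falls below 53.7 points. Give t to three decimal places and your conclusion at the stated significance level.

t = 1.986; fail to reject H0

H0: μ = 53.7; H1: μ < 53.7 (one-sample t-test, left-tailed).
t = (x̄ − μ₀)/(s/√n) = (57.51 − 53.7)/(9/√22) = 1.986
df = n − 1 = 21
p-value = P(T ≤ 1.986) ≈ 0.970
Since p ≈ 0.970 > α = 0.05, fail to reject H0; the evidence is not statistically significant.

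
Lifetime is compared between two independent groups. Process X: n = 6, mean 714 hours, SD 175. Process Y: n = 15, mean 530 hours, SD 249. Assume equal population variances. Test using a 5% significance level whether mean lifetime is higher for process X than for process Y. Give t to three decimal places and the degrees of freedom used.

t = 1.643, df = 19

Let group 1 = process X, group 2 = process Y. H0: μ_1 = μ_2; H1: μ_1 > μ_2 (two-sample pooled-variance t-test, right-tailed).
s_p² = [(6−1)·175² + (15−1)·249²]/(6+15−2) = 53744.2
t = (714 − 530)/√[53744.2·(1/6 + 1/15)] = 1.643
df = n₁ + n₂ − 2 = 19
p-value = P(T ≥ 1.643) ≈ 0.058
Since p ≈ 0.058 > α = 0.05, fail to reject H0; the data do not provide sufficient evidence against H0.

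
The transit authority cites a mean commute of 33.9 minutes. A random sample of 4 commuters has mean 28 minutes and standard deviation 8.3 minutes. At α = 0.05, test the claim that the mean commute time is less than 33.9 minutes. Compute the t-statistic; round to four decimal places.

-1.4217

H0: μ = 33.9; H1: μ < 33.9 (one-sample t-test, left-tailed).
t = (x̄ − μ₀)/(s/√n) = (28 − 33.9)/(8.3/√4) = -1.4217
df = n − 1 = 3
p-value = P(T ≤ -1.4217) ≈ 0.125
Since p ≈ 0.125 > α = 0.05, fail to reject H0; the evidence is not statistically significant.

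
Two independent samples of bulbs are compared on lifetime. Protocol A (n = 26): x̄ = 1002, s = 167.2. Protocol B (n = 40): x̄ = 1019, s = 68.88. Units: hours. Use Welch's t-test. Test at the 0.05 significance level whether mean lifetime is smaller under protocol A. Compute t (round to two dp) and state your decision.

Let group 1 = protocol A, group 2 = protocol B. H0: μ_1 = μ_2; H1: μ_1 < μ_2 (Welch's two-sample t-test, left-tailed).
t = (x̄_1 − x̄_2)/√(s_1²/n_1 + s_2²/n_2) = (1002 − 1019)/√(167.2²/26 + 68.88²/40) = -0.49
Welch–Satterthwaite df ≈ 30.58
p-value = P(T ≤ -0.49) ≈ 0.3131
Since p ≈ 0.3131 > α = 0.05, fail to reject H0; the data do not provide sufficient evidence against H0.

t = -0.49; fail to reject H0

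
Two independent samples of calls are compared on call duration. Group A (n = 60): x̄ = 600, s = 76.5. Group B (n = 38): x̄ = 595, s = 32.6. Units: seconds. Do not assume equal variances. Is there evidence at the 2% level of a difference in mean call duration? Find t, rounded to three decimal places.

0.446

Let group 1 = group A, group 2 = group B. H0: μ_1 = μ_2; H1: μ_1 ≠ μ_2 (Welch's two-sample t-test, two-sided).
t = (x̄_1 − x̄_2)/√(s_1²/n_1 + s_2²/n_2) = (600 − 595)/√(76.5²/60 + 32.6²/38) = 0.446
Welch–Satterthwaite df ≈ 86.36
Two-sided p-value ≈ 0.6565
Since p ≈ 0.6565 > α = 0.02, fail to reject H0; the evidence is not statistically significant.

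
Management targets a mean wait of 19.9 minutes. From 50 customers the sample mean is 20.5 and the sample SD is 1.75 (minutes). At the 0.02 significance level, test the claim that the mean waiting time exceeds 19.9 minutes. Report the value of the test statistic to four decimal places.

2.4244

H0: μ = 19.9; H1: μ > 19.9 (one-sample t-test, right-tailed).
t = (x̄ − μ₀)/(s/√n) = (20.5 − 19.9)/(1.75/√50) = 2.4244
df = n − 1 = 49
p-value = P(T ≥ 2.4244) ≈ 0.0095
Since p ≈ 0.0095 < α = 0.02, reject H0; the evidence is statistically significant.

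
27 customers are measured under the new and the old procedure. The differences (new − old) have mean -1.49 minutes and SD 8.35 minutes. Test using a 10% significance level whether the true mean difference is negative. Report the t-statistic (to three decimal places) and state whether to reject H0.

H0: μ_d = 0; H1: μ_d < 0 (paired t-test on the differences, left-tailed).
t = d̄/(s_d/√n) = -1.49/(8.35/√27) = -0.927
df = n − 1 = 26
p-value = P(T ≤ -0.927) ≈ 0.1812
Since p ≈ 0.1812 > α = 0.1, fail to reject H0; the evidence is not statistically significant.

t = -0.927; fail to reject H0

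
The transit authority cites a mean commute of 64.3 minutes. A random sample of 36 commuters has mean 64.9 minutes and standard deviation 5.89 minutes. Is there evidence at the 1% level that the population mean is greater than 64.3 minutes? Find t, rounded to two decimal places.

H0: μ = 64.3; H1: μ > 64.3 (one-sample t-test, right-tailed).
t = (x̄ − μ₀)/(s/√n) = (64.9 − 64.3)/(5.89/√36) = 0.61
df = n − 1 = 35
p-value = P(T ≥ 0.61) ≈ 0.273
Since p ≈ 0.273 > α = 0.01, fail to reject H0; the evidence is not statistically significant.

0.61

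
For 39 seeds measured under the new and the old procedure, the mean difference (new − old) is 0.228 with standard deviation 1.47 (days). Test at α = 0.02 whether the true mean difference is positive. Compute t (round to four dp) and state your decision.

H0: μ_d = 0; H1: μ_d > 0 (paired t-test on the differences, right-tailed).
t = d̄/(s_d/√n) = 0.228/(1.47/√39) = 0.9686
df = n − 1 = 38
p-value = P(T ≥ 0.9686) ≈ 0.169
Since p ≈ 0.169 > α = 0.02, fail to reject H0; the evidence is not statistically significant.

t = 0.9686; fail to reject H0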